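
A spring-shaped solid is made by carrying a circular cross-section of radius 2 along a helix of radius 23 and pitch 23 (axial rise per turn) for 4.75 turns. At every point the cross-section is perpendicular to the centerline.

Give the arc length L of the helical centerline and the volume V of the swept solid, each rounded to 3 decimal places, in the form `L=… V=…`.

2πR = 2π·23 = 144.513262
per-turn = √(144.513262² + 23²) = √(20884.0829 + 529) = √21413.0829 = 146.332098
L = 4.75 × 146.332098 = 695.077466
V = π·2² × L = 12.566371 × 695.077466 = 8734.601039

L=695.077 V=8734.601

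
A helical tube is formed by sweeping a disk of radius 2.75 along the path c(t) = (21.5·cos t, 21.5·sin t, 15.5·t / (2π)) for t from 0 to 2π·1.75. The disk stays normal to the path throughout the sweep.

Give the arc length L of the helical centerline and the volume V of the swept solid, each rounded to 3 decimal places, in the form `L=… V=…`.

2πR = 2π·21.5 = 135.088484
per-turn = √(135.088484² + 15.5²) = √(18248.8985 + 240.25) = √18489.1485 = 135.974808
L = 1.75 × 135.974808 = 237.955915
V = π·2.75² × L = 23.758294 × 237.955915 = 5653.426689

L=237.956 V=5653.427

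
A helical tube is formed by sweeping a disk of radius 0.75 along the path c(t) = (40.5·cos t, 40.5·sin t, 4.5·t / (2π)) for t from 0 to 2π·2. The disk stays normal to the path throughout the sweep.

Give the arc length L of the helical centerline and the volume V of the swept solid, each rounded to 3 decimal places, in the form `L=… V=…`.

2πR = 2π·40.5 = 254.469005
per-turn = √(254.469005² + 4.5²) = √(64754.4745 + 20.25) = √64774.7245 = 254.508791
L = 2 × 254.508791 = 509.017581
V = π·0.75² × L = 1.767146 × 509.017581 = 899.508315

L=509.018 V=899.508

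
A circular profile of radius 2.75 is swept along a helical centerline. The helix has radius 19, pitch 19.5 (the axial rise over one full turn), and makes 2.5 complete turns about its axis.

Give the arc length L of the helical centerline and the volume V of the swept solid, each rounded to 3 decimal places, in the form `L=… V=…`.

L=302.407 V=7184.665

2πR = 2π·19 = 119.380521
per-turn = √(119.380521² + 19.5²) = √(14251.7088 + 380.25) = √14631.9588 = 120.962634
L = 2.5 × 120.962634 = 302.406584
V = π·2.75² × L = 23.758294 × 302.406584 = 7184.664671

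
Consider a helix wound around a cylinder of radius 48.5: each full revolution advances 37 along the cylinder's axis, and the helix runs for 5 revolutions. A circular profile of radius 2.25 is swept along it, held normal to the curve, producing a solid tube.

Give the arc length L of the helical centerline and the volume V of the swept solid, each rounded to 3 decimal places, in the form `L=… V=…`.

2πR = 2π·48.5 = 304.734487
per-turn = √(304.734487² + 37²) = √(92863.1078 + 1369) = √94232.1078 = 306.972487
L = 5 × 306.972487 = 1534.862435
V = π·2.25² × L = 15.904313 × 1534.862435 = 24410.932289

L=1534.862 V=24410.932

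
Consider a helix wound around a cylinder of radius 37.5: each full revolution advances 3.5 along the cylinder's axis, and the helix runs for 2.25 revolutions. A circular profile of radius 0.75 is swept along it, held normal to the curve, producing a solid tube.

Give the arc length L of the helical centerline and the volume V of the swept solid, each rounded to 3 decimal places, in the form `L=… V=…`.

L=530.202 V=936.945

2πR = 2π·37.5 = 235.619449
per-turn = √(235.619449² + 3.5²) = √(55516.5248 + 12.25) = √55528.7748 = 235.645443
L = 2.25 × 235.645443 = 530.202247
V = π·0.75² × L = 1.767146 × 530.202247 = 936.944709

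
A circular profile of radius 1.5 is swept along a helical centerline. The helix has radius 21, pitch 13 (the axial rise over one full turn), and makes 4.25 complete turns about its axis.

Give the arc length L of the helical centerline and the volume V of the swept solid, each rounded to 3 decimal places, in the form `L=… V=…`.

2πR = 2π·21 = 131.946891
per-turn = √(131.946891² + 13²) = √(17409.9822 + 169) = √17578.9822 = 132.585754
L = 4.25 × 132.585754 = 563.489454
V = π·1.5² × L = 7.068583 × 563.489454 = 3983.072244

L=563.489 V=3983.072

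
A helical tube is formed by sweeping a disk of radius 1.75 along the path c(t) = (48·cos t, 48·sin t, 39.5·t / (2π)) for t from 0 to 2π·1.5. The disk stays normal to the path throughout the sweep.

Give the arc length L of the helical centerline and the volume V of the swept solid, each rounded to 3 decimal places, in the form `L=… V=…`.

2πR = 2π·48 = 301.592895
per-turn = √(301.592895² + 39.5²) = √(90958.2742 + 1560.25) = √92518.5242 = 304.168579
L = 1.5 × 304.168579 = 456.252868
V = π·1.75² × L = 9.621128 × 456.252868 = 4389.667014

L=456.253 V=4389.667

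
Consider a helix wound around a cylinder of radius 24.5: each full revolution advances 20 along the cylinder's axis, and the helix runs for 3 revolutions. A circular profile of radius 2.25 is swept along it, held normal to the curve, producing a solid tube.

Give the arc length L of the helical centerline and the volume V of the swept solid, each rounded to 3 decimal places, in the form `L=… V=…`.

L=465.695 V=7406.567

2πR = 2π·24.5 = 153.938040
per-turn = √(153.938040² + 20²) = √(23696.9202 + 400) = √24096.9202 = 155.231827
L = 3 × 155.231827 = 465.695482
V = π·2.25² × L = 15.904313 × 465.695482 = 7406.566612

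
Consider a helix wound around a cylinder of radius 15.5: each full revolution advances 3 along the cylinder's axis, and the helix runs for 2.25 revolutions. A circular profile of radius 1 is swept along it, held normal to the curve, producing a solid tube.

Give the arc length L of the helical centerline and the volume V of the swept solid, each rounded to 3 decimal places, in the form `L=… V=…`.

2πR = 2π·15.5 = 97.389372
per-turn = √(97.389372² + 3²) = √(9484.6898 + 9) = √9493.6898 = 97.435568
L = 2.25 × 97.435568 = 219.230027
V = π·1² × L = 3.141593 × 219.230027 = 688.731442

L=219.230 V=688.731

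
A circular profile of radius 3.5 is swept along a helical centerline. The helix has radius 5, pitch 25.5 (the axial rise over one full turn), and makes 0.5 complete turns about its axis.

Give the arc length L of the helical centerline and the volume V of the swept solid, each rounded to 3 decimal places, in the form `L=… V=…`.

2πR = 2π·5 = 31.415927
per-turn = √(31.415927² + 25.5²) = √(986.9604 + 650.25) = √1637.2104 = 40.462457
L = 0.5 × 40.462457 = 20.231229
V = π·3.5² × L = 38.484510 × 20.231229 = 778.588919

L=20.231 V=778.589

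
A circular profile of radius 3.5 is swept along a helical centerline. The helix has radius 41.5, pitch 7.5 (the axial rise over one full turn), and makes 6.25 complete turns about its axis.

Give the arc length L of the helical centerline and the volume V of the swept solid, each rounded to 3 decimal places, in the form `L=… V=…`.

L=1630.375 V=62744.190

2πR = 2π·41.5 = 260.752190
per-turn = √(260.752190² + 7.5²) = √(67991.7047 + 56.25) = √68047.9547 = 260.860029
L = 6.25 × 260.860029 = 1630.375181
V = π·3.5² × L = 38.484510 × 1630.375181 = 62744.189972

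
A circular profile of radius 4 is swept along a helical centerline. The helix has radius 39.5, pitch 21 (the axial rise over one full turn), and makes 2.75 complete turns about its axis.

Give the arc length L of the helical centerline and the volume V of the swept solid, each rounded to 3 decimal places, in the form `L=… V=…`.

L=684.950 V=34429.336

2πR = 2π·39.5 = 248.185820
per-turn = √(248.185820² + 21²) = √(61596.2011 + 441) = √62037.2011 = 249.072682
L = 2.75 × 249.072682 = 684.949876
V = π·4² × L = 50.265482 × 684.949876 = 34429.335992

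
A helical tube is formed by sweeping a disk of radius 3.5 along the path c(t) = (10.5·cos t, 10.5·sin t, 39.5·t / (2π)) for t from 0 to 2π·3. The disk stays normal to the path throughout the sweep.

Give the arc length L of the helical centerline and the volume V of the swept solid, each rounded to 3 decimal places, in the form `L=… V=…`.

L=230.683 V=8877.728

2πR = 2π·10.5 = 65.973446
per-turn = √(65.973446² + 39.5²) = √(4352.4955 + 1560.25) = √5912.7455 = 76.894379
L = 3 × 76.894379 = 230.683137
V = π·3.5² × L = 38.484510 × 230.683137 = 8877.727509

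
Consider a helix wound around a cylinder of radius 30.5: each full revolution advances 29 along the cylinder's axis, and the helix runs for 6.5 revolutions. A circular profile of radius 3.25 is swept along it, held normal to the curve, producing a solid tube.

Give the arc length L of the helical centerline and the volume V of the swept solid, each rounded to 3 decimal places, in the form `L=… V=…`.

L=1259.823 V=41804.811

2πR = 2π·30.5 = 191.637152
per-turn = √(191.637152² + 29²) = √(36724.7980 + 841) = √37565.7980 = 193.818982
L = 6.5 × 193.818982 = 1259.823386
V = π·3.25² × L = 33.183072 × 1259.823386 = 41804.810641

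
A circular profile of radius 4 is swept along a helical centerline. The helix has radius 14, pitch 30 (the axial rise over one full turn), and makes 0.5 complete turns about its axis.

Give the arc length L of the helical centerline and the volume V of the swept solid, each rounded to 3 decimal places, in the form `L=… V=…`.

2πR = 2π·14 = 87.964594
per-turn = √(87.964594² + 30²) = √(7737.7699 + 900) = √8637.7699 = 92.939603
L = 0.5 × 92.939603 = 46.469802
V = π·4² × L = 50.265482 × 46.469802 = 2335.826998

L=46.470 V=2335.827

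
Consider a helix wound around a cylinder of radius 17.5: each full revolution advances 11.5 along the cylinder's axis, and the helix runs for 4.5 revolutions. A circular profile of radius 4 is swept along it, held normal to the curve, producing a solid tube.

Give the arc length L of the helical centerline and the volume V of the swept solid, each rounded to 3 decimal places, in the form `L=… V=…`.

L=497.500 V=25007.062

2πR = 2π·17.5 = 109.955743
per-turn = √(109.955743² + 11.5²) = √(12090.2654 + 132.25) = √12222.5154 = 110.555486
L = 4.5 × 110.555486 = 497.499685
V = π·4² × L = 50.265482 × 497.499685 = 25007.061694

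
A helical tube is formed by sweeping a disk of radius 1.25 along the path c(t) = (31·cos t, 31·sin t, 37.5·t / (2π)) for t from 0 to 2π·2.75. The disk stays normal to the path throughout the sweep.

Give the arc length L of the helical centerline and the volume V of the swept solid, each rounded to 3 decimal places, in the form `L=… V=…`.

2πR = 2π·31 = 194.778745
per-turn = √(194.778745² + 37.5²) = √(37938.7593 + 1406.25) = √39345.0093 = 198.355765
L = 2.75 × 198.355765 = 545.478352
V = π·1.25² × L = 4.908739 × 545.478352 = 2677.610601

L=545.478 V=2677.611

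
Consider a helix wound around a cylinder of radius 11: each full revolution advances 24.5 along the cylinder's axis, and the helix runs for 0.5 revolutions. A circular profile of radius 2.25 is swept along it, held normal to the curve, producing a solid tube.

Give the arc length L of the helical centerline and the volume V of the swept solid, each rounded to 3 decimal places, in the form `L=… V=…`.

2πR = 2π·11 = 69.115038
per-turn = √(69.115038² + 24.5²) = √(4776.8885 + 600.25) = √5377.1385 = 73.328975
L = 0.5 × 73.328975 = 36.664487
V = π·2.25² × L = 15.904313 × 36.664487 = 583.123476

L=36.664 V=583.123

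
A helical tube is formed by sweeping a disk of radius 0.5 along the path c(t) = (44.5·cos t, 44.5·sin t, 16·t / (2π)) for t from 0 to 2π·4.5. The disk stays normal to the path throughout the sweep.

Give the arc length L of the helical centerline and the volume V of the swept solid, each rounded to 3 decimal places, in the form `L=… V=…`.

2πR = 2π·44.5 = 279.601746
per-turn = √(279.601746² + 16²) = √(78177.1365 + 256) = √78433.1365 = 280.059166
L = 4.5 × 280.059166 = 1260.266247
V = π·0.5² × L = 0.785398 × 1260.266247 = 989.810796

L=1260.266 V=989.811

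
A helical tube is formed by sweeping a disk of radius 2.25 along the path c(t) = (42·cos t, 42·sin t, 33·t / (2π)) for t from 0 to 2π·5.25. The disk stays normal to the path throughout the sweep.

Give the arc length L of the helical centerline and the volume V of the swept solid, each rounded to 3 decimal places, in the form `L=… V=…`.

2πR = 2π·42 = 263.893783
per-turn = √(263.893783² + 33²) = √(69639.9287 + 1089) = √70728.9287 = 265.949109
L = 5.25 × 265.949109 = 1396.232823
V = π·2.25² × L = 15.904313 × 1396.232823 = 22206.123571

L=1396.233 V=22206.124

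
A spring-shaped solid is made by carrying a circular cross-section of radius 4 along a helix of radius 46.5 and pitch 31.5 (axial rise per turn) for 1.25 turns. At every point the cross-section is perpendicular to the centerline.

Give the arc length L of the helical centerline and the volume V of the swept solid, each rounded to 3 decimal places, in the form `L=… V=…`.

2πR = 2π·46.5 = 292.168117
per-turn = √(292.168117² + 31.5²) = √(85362.2085 + 992.25) = √86354.4585 = 293.861291
L = 1.25 × 293.861291 = 367.326614
V = π·4² × L = 50.265482 × 367.326614 = 18463.849472

L=367.327 V=18463.849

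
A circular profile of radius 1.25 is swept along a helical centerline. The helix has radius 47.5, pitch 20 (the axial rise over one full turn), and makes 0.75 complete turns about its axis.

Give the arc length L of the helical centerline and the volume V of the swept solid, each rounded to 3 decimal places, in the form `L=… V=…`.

L=224.341 V=1101.229

2πR = 2π·47.5 = 298.451302
per-turn = √(298.451302² + 20²) = √(89073.1797 + 400) = √89473.1797 = 299.120678
L = 0.75 × 299.120678 = 224.340508
V = π·1.25² × L = 4.908739 × 224.340508 = 1101.228894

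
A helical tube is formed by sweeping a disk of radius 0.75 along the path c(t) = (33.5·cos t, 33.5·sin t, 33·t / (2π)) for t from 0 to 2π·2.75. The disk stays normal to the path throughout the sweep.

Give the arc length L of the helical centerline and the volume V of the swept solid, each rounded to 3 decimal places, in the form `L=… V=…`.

L=585.909 V=1035.387

2πR = 2π·33.5 = 210.486708
per-turn = √(210.486708² + 33²) = √(44304.6542 + 1089) = √45393.6542 = 213.057866
L = 2.75 × 213.057866 = 585.909131
V = π·0.75² × L = 1.767146 × 585.909131 = 1035.386899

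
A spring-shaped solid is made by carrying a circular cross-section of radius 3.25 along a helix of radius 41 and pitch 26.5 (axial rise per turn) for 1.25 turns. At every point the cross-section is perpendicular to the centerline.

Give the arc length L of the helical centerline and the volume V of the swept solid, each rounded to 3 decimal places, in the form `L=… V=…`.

2πR = 2π·41 = 257.610598
per-turn = √(257.610598² + 26.5²) = √(66363.2200 + 702.25) = √67065.4700 = 258.970018
L = 1.25 × 258.970018 = 323.712522
V = π·3.25² × L = 33.183072 × 323.712522 = 10741.776054

L=323.713 V=10741.776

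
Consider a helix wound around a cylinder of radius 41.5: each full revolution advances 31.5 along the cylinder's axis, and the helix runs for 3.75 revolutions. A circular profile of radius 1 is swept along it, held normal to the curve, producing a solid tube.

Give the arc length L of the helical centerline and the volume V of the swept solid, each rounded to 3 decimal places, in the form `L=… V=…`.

L=984.930 V=3094.248

2πR = 2π·41.5 = 260.752190
per-turn = √(260.752190² + 31.5²) = √(67991.7047 + 992.25) = √68983.9547 = 262.647967
L = 3.75 × 262.647967 = 984.929877
V = π·1² × L = 3.141593 × 984.929877 = 3094.248467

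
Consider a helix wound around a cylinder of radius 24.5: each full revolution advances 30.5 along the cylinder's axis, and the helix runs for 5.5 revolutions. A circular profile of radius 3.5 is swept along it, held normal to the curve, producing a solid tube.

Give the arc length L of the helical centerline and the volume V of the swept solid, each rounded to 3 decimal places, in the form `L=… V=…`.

2πR = 2π·24.5 = 153.938040
per-turn = √(153.938040² + 30.5²) = √(23696.9202 + 930.25) = √24627.1702 = 156.930463
L = 5.5 × 156.930463 = 863.117546
V = π·3.5² × L = 38.484510 × 863.117546 = 33216.655821

L=863.118 V=33216.656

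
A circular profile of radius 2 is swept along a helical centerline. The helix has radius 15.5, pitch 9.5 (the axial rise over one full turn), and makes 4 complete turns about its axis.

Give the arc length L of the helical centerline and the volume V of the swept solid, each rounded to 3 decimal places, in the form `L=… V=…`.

L=391.406 V=4918.559

2πR = 2π·15.5 = 97.389372
per-turn = √(97.389372² + 9.5²) = √(9484.6898 + 90.25) = √9574.9398 = 97.851621
L = 4 × 97.851621 = 391.406486
V = π·2² × L = 12.566371 × 391.406486 = 4918.558964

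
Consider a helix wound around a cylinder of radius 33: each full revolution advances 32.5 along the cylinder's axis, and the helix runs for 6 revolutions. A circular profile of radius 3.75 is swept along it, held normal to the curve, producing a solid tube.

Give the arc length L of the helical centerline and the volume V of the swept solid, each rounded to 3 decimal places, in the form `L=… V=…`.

L=1259.260 V=55632.423

2πR = 2π·33 = 207.345115
per-turn = √(207.345115² + 32.5²) = √(42991.9968 + 1056.25) = √44048.2468 = 209.876742
L = 6 × 209.876742 = 1259.260451
V = π·3.75² × L = 44.178647 × 1259.260451 = 55632.422562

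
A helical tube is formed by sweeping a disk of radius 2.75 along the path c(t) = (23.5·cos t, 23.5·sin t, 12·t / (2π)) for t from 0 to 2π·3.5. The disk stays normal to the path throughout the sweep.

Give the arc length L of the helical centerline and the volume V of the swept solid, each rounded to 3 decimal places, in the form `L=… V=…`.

2πR = 2π·23.5 = 147.654855
per-turn = √(147.654855² + 12²) = √(21801.9561 + 144) = √21945.9561 = 148.141676
L = 3.5 × 148.141676 = 518.495865
V = π·2.75² × L = 23.758294 × 518.495865 = 12318.577439

L=518.496 V=12318.577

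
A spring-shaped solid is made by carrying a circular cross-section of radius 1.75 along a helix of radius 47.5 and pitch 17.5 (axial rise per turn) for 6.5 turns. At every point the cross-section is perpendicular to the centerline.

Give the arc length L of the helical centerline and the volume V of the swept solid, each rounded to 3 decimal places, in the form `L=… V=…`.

L=1943.266 V=18696.405

2πR = 2π·47.5 = 298.451302
per-turn = √(298.451302² + 17.5²) = √(89073.1797 + 306.25) = √89379.4297 = 298.963927
L = 6.5 × 298.963927 = 1943.265526
V = π·1.75² × L = 9.621128 × 1943.265526 = 18696.405398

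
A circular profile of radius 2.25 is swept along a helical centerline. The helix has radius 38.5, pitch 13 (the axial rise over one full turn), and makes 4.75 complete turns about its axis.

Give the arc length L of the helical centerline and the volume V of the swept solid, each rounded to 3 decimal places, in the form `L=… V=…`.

2πR = 2π·38.5 = 241.902634
per-turn = √(241.902634² + 13²) = √(58516.8845 + 169) = √58685.8845 = 242.251697
L = 4.75 × 242.251697 = 1150.695559
V = π·2.25² × L = 15.904313 × 1150.695559 = 18301.022114

L=1150.696 V=18301.022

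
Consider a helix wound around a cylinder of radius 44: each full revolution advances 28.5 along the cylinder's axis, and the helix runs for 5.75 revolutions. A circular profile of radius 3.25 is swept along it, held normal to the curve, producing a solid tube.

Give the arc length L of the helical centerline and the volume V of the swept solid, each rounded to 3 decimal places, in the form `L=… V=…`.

L=1598.070 V=53028.886

2πR = 2π·44 = 276.460154
per-turn = √(276.460154² + 28.5²) = √(76430.2165 + 812.25) = √77242.4665 = 277.925289
L = 5.75 × 277.925289 = 1598.070414
V = π·3.25² × L = 33.183072 × 1598.070414 = 53028.886253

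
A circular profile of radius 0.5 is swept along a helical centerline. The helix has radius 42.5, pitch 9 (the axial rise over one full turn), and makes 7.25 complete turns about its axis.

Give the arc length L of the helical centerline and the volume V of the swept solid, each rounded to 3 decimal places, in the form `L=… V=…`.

L=1937.106 V=1521.399

2πR = 2π·42.5 = 267.035376
per-turn = √(267.035376² + 9²) = √(71307.8918 + 81) = √71388.8918 = 267.186998
L = 7.25 × 267.186998 = 1937.105734
V = π·0.5² × L = 0.785398 × 1937.105734 = 1521.399286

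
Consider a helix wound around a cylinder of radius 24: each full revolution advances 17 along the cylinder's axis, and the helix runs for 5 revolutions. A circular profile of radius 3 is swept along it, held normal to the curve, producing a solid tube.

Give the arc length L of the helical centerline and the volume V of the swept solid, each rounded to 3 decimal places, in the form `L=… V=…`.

2πR = 2π·24 = 150.796447
per-turn = √(150.796447² + 17²) = √(22739.5685 + 289) = √23028.5685 = 151.751667
L = 5 × 151.751667 = 758.758337
V = π·3² × L = 28.274334 × 758.758337 = 21453.386548

L=758.758 V=21453.387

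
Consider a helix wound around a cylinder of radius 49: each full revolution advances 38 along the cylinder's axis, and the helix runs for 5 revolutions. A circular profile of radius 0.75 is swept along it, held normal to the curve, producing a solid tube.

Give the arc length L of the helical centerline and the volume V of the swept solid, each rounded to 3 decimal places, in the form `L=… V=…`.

2πR = 2π·49 = 307.876080
per-turn = √(307.876080² + 38²) = √(94787.6807 + 1444) = √96231.6807 = 310.212315
L = 5 × 310.212315 = 1551.061577
V = π·0.75² × L = 1.767146 × 1551.061577 = 2740.952057

L=1551.062 V=2740.952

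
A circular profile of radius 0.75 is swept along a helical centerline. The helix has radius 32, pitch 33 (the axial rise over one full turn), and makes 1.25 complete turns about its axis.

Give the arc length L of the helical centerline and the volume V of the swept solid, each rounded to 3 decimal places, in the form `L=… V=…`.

2πR = 2π·32 = 201.061930
per-turn = √(201.061930² + 33²) = √(40425.8996 + 1089) = √41514.8996 = 203.752054
L = 1.25 × 203.752054 = 254.690068
V = π·0.75² × L = 1.767146 × 254.690068 = 450.074501

L=254.690 V=450.075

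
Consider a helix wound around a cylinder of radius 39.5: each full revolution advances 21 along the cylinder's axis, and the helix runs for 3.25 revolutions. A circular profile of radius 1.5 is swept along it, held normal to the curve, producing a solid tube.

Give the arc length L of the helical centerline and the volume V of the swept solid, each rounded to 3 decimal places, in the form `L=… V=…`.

2πR = 2π·39.5 = 248.185820
per-turn = √(248.185820² + 21²) = √(61596.2011 + 441) = √62037.2011 = 249.072682
L = 3.25 × 249.072682 = 809.486217
V = π·1.5² × L = 7.068583 × 809.486217 = 5721.920896

L=809.486 V=5721.921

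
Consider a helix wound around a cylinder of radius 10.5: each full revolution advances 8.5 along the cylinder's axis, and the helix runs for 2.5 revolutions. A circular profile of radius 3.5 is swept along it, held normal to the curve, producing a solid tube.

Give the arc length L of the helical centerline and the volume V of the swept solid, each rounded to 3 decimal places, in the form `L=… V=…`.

2πR = 2π·10.5 = 65.973446
per-turn = √(65.973446² + 8.5²) = √(4352.4955 + 72.25) = √4424.7455 = 66.518761
L = 2.5 × 66.518761 = 166.296902
V = π·3.5² × L = 38.484510 × 166.296902 = 6399.854791

L=166.297 V=6399.855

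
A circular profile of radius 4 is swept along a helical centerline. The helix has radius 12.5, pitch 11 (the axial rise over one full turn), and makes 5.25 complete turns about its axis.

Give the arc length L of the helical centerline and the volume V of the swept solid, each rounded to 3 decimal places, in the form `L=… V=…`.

2πR = 2π·12.5 = 78.539816
per-turn = √(78.539816² + 11²) = √(6168.5028 + 121) = √6289.5028 = 79.306385
L = 5.25 × 79.306385 = 416.358523
V = π·4² × L = 50.265482 × 416.358523 = 20928.462027

L=416.359 V=20928.462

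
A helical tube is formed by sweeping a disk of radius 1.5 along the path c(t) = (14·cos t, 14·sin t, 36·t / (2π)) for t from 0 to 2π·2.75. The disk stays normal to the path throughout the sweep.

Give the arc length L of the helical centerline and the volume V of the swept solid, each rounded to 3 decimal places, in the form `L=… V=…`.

2πR = 2π·14 = 87.964594
per-turn = √(87.964594² + 36²) = √(7737.7699 + 1296) = √9033.7699 = 95.046146
L = 2.75 × 95.046146 = 261.376901
V = π·1.5² × L = 7.068583 × 261.376901 = 1847.564444

L=261.377 V=1847.564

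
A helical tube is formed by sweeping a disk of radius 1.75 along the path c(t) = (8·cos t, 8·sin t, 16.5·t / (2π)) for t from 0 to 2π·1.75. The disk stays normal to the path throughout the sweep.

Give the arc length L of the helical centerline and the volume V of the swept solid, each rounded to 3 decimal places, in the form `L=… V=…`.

L=92.583 V=890.749

2πR = 2π·8 = 50.265482
per-turn = √(50.265482² + 16.5²) = √(2526.6187 + 272.25) = √2798.8687 = 52.904336
L = 1.75 × 52.904336 = 92.582587
V = π·1.75² × L = 9.621128 × 92.582587 = 890.748877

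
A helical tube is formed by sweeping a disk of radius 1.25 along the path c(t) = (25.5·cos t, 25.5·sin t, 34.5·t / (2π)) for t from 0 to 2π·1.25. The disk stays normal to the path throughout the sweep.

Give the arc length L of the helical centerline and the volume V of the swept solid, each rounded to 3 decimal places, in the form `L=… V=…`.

2πR = 2π·25.5 = 160.221225
per-turn = √(160.221225² + 34.5²) = √(25670.8410 + 1190.25) = √26861.0910 = 163.893536
L = 1.25 × 163.893536 = 204.866920
V = π·1.25² × L = 4.908739 × 204.866920 = 1005.638140

L=204.867 V=1005.638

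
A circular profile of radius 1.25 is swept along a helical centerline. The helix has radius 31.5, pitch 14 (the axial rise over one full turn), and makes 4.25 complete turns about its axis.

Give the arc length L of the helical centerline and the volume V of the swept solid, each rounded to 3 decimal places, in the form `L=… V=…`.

2πR = 2π·31.5 = 197.920337
per-turn = √(197.920337² + 14²) = √(39172.4599 + 196) = √39368.4599 = 198.414868
L = 4.25 × 198.414868 = 843.263189
V = π·1.25² × L = 4.908739 × 843.263189 = 4139.358501

L=843.263 V=4139.359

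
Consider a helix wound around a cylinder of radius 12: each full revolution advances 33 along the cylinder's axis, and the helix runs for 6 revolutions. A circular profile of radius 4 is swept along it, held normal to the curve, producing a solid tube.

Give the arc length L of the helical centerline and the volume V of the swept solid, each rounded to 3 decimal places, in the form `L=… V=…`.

L=493.822 V=24822.198

2πR = 2π·12 = 75.398224
per-turn = √(75.398224² + 33²) = √(5684.8921 + 1089) = √6773.8921 = 82.303658
L = 6 × 82.303658 = 493.821949
V = π·4² × L = 50.265482 × 493.821949 = 24822.198491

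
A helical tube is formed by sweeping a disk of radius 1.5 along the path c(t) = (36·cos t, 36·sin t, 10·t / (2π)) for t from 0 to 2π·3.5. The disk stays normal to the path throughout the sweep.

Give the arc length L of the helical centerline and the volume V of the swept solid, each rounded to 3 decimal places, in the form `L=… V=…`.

L=792.455 V=5601.532

2πR = 2π·36 = 226.194671
per-turn = √(226.194671² + 10²) = √(51164.0292 + 100) = √51264.0292 = 226.415612
L = 3.5 × 226.415612 = 792.454641
V = π·1.5² × L = 7.068583 × 792.454641 = 5601.531776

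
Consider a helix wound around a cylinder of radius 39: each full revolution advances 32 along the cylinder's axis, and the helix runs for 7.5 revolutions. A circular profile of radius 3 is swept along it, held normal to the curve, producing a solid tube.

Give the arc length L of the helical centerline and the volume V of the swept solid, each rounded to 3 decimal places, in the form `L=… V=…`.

2πR = 2π·39 = 245.044227
per-turn = √(245.044227² + 32²) = √(60046.6732 + 1024) = √61070.6732 = 247.124813
L = 7.5 × 247.124813 = 1853.436097
V = π·3² × L = 28.274334 × 1853.436097 = 52404.671040

L=1853.436 V=52404.671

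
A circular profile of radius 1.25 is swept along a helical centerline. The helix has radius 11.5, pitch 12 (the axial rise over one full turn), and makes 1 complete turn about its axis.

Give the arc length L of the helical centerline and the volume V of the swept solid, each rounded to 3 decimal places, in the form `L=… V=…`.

2πR = 2π·11.5 = 72.256631
per-turn = √(72.256631² + 12²) = √(5221.0207 + 144) = √5365.0207 = 73.246302
L = 1 × 73.246302 = 73.246302
V = π·1.25² × L = 4.908739 × 73.246302 = 359.546943

L=73.246 V=359.547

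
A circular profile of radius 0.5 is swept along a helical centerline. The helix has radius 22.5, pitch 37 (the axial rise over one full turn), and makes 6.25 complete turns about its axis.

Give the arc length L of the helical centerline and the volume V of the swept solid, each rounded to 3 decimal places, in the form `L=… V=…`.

L=913.333 V=717.330

2πR = 2π·22.5 = 141.371669
per-turn = √(141.371669² + 37²) = √(19985.9489 + 1369) = √21354.9489 = 146.133326
L = 6.25 × 146.133326 = 913.333286
V = π·0.5² × L = 0.785398 × 913.333286 = 717.330286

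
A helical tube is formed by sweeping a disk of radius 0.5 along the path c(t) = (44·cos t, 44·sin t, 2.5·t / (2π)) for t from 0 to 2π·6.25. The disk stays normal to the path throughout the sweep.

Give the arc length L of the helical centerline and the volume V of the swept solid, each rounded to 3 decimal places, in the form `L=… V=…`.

L=1727.947 V=1357.126

2πR = 2π·44 = 276.460154
per-turn = √(276.460154² + 2.5²) = √(76430.2165 + 6.25) = √76436.4665 = 276.471457
L = 6.25 × 276.471457 = 1727.946606
V = π·0.5² × L = 0.785398 × 1727.946606 = 1357.126091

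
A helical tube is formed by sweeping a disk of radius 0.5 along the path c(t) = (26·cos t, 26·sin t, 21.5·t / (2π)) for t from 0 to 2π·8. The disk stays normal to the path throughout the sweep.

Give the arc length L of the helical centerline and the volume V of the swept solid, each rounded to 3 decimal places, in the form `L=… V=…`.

L=1318.172 V=1035.290

2πR = 2π·26 = 163.362818
per-turn = √(163.362818² + 21.5²) = √(26687.4103 + 462.25) = √27149.6603 = 164.771540
L = 8 × 164.771540 = 1318.172318
V = π·0.5² × L = 0.785398 × 1318.172318 = 1035.290117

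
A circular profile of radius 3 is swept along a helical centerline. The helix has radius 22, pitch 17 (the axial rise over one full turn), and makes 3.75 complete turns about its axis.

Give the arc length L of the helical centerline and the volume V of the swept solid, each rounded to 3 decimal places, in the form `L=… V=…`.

2πR = 2π·22 = 138.230077
per-turn = √(138.230077² + 17²) = √(19107.5541 + 289) = √19396.5541 = 139.271512
L = 3.75 × 139.271512 = 522.268171
V = π·3² × L = 28.274334 × 522.268171 = 14766.784640

L=522.268 V=14766.785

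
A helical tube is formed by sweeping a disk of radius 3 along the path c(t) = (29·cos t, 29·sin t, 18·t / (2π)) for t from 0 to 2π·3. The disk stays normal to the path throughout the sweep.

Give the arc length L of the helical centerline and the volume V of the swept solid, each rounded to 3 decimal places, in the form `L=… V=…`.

L=549.298 V=15531.031

2πR = 2π·29 = 182.212374
per-turn = √(182.212374² + 18²) = √(33201.3492 + 324) = √33525.3492 = 183.099288
L = 3 × 183.099288 = 549.297864
V = π·3² × L = 28.274334 × 549.297864 = 15531.031193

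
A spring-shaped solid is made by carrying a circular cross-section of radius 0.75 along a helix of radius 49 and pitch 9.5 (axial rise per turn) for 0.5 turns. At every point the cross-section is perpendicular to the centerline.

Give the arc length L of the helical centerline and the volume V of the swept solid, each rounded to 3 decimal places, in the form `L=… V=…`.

2πR = 2π·49 = 307.876080
per-turn = √(307.876080² + 9.5²) = √(94787.6807 + 90.25) = √94877.9307 = 308.022614
L = 0.5 × 308.022614 = 154.011307
V = π·0.75² × L = 1.767146 × 154.011307 = 272.160445

L=154.011 V=272.160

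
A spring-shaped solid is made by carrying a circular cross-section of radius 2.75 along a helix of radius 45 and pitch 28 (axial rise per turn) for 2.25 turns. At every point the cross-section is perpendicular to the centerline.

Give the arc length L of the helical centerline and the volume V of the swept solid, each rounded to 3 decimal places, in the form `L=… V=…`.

2πR = 2π·45 = 282.743339
per-turn = √(282.743339² + 28²) = √(79943.7956 + 784) = √80727.7956 = 284.126373
L = 2.25 × 284.126373 = 639.284339
V = π·2.75² × L = 23.758294 × 639.284339 = 15188.305547

L=639.284 V=15188.306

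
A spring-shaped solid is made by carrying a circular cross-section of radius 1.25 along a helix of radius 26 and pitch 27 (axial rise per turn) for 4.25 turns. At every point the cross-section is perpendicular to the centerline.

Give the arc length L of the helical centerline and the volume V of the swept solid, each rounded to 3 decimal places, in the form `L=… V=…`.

2πR = 2π·26 = 163.362818
per-turn = √(163.362818² + 27²) = √(26687.4103 + 729) = √27416.4103 = 165.579015
L = 4.25 × 165.579015 = 703.710815
V = π·1.25² × L = 4.908739 × 703.710815 = 3454.332385

L=703.711 V=3454.332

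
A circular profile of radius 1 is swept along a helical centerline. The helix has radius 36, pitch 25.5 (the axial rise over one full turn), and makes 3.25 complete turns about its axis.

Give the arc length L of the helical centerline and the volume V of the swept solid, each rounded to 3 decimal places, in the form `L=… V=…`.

2πR = 2π·36 = 226.194671
per-turn = √(226.194671² + 25.5²) = √(51164.0292 + 650.25) = √51814.2792 = 227.627501
L = 3.25 × 227.627501 = 739.789378
V = π·1² × L = 3.141593 × 739.789378 = 2324.116876

L=739.789 V=2324.117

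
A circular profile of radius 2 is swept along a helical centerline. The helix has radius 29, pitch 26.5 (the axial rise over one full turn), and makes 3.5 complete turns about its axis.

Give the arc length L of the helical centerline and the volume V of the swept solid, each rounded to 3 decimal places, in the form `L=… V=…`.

2πR = 2π·29 = 182.212374
per-turn = √(182.212374² + 26.5²) = √(33201.3492 + 702.25) = √33903.5992 = 184.129300
L = 3.5 × 184.129300 = 644.452551
V = π·2² × L = 12.566371 × 644.452551 = 8098.429597

L=644.453 V=8098.430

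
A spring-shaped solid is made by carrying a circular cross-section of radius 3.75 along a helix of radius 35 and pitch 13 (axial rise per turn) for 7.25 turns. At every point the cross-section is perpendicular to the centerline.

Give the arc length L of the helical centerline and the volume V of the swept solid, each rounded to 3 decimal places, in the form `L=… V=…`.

L=1597.142 V=70559.555

2πR = 2π·35 = 219.911486
per-turn = √(219.911486² + 13²) = √(48361.0616 + 169) = √48530.0616 = 220.295396
L = 7.25 × 220.295396 = 1597.141622
V = π·3.75² × L = 44.178647 × 1597.141622 = 70559.555438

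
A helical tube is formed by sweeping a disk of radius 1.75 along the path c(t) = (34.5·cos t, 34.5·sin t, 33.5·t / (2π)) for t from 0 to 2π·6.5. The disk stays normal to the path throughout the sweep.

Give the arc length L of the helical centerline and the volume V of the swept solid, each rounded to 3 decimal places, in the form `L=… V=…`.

2πR = 2π·34.5 = 216.769893
per-turn = √(216.769893² + 33.5²) = √(46989.1866 + 1122.25) = √48111.4366 = 219.343194
L = 6.5 × 219.343194 = 1425.730758
V = π·1.75² × L = 9.621128 × 1425.730758 = 13717.137406

L=1425.731 V=13717.137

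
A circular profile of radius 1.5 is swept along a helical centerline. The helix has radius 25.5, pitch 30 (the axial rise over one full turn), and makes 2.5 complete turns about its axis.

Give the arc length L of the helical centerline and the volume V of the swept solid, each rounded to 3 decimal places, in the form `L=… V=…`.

2πR = 2π·25.5 = 160.221225
per-turn = √(160.221225² + 30²) = √(25670.8410 + 900) = √26570.8410 = 163.005647
L = 2.5 × 163.005647 = 407.514118
V = π·1.5² × L = 7.068583 × 407.514118 = 2880.547560

L=407.514 V=2880.548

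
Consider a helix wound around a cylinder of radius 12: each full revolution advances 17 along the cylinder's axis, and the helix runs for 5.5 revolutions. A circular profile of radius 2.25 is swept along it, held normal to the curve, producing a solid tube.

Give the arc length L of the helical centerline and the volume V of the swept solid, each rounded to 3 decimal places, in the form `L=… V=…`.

2πR = 2π·12 = 75.398224
per-turn = √(75.398224² + 17²) = √(5684.8921 + 289) = √5973.8921 = 77.290958
L = 5.5 × 77.290958 = 425.100267
V = π·2.25² × L = 15.904313 × 425.100267 = 6760.927623

L=425.100 V=6760.928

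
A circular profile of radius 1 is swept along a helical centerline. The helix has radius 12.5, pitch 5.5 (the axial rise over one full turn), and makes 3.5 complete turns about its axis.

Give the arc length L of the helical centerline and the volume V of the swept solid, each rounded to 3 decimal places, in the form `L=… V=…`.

2πR = 2π·12.5 = 78.539816
per-turn = √(78.539816² + 5.5²) = √(6168.5028 + 30.25) = √6198.7528 = 78.732158
L = 3.5 × 78.732158 = 275.562554
V = π·1² × L = 3.141593 × 275.562554 = 865.705295

L=275.563 V=865.705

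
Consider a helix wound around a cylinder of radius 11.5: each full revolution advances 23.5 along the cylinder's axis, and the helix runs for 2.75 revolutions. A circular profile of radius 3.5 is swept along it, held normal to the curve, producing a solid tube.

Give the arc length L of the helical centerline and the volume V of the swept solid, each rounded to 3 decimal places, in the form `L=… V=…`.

2πR = 2π·11.5 = 72.256631
per-turn = √(72.256631² + 23.5²) = √(5221.0207 + 552.25) = √5773.2707 = 75.982042
L = 2.75 × 75.982042 = 208.950616
V = π·3.5² × L = 38.484510 × 208.950616 = 8041.362068

L=208.951 V=8041.362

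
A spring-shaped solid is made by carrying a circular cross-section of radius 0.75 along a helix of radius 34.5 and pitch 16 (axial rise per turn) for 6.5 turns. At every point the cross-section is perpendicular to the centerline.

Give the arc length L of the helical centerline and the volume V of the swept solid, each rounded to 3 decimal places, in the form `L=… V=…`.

L=1412.837 V=2496.690

2πR = 2π·34.5 = 216.769893
per-turn = √(216.769893² + 16²) = √(46989.1866 + 256) = √47245.1866 = 217.359579
L = 6.5 × 217.359579 = 1412.837263
V = π·0.75² × L = 1.767146 × 1412.837263 = 2496.689531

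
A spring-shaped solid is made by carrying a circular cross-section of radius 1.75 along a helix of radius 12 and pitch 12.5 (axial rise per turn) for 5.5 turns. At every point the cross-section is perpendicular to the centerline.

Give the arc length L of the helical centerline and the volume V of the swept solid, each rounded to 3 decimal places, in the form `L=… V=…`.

L=420.351 V=4044.246

2πR = 2π·12 = 75.398224
per-turn = √(75.398224² + 12.5²) = √(5684.8921 + 156.25) = √5841.1421 = 76.427365
L = 5.5 × 76.427365 = 420.350508
V = π·1.75² × L = 9.621128 × 420.350508 = 4044.245833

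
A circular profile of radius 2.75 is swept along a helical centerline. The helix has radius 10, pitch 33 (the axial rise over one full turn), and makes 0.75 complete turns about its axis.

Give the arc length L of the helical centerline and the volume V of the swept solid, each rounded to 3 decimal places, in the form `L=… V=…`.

2πR = 2π·10 = 62.831853
per-turn = √(62.831853² + 33²) = √(3947.8418 + 1089) = √5036.8418 = 70.970711
L = 0.75 × 70.970711 = 53.228033
V = π·2.75² × L = 23.758294 × 53.228033 = 1264.607279

L=53.228 V=1264.607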